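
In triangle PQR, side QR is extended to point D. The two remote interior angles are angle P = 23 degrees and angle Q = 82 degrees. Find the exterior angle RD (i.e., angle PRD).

By the exterior angle theorem, an exterior angle of a triangle equals the sum of the two remote interior angles.
Exterior angle = angle P + angle Q
Exterior angle = 23 + 82 = 105 degrees

105 degrees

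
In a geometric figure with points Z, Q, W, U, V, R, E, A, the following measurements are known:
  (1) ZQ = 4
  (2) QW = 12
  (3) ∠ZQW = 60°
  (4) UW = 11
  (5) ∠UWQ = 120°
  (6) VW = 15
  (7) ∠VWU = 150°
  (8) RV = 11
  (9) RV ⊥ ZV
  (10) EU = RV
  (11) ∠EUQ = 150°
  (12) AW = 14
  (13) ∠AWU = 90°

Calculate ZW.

Step 1: By the law of cosines on triangle ZQW: ZW² = 4² + 12² − 2·4·12·cos(60°) = 112, so ZW = 4·√7.

Therefore, the length of ZW = 4·√7.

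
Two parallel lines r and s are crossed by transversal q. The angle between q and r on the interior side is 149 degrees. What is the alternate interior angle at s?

Alternate interior angles are equal: 149 degrees.

149 degrees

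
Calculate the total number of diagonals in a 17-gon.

The number of diagonals in an n-gon is n(n - 3)/2.
For n = 17: 17(17 - 3)/2 = 17 × 14 / 2 = 119.

119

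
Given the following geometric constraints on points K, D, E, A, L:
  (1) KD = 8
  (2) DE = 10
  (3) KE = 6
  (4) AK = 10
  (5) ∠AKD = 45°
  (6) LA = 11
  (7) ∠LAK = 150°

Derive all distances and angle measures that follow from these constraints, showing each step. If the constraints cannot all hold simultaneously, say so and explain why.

The constraints are consistent.

Step 1: From KA = 10, AL = 11, and ∠KAL = 150°, by the law of cosines:
  KL² = KA² + AL² - 2·KA·AL·cos(150°) = 100 + 121 + 190.5 = 411.5
  KL ≈ 20.29

Step 2: From DK = 8, KA = 10, and ∠DKA = 45°, by the law of cosines:
  DA² = DK² + KA² - 2·DK·KA·cos(45°) = 64 + 100 - 113.1 = 50.86
  DA ≈ 7.13

Step 3: From KD = 8, KE = 6, DE = 10, by the inverse law of cosines:
  cos(∠DKE) = (KD² + KE² - DE²) / (2·KD·KE)
  ∠DKE = 90°

Step 4: From DE = 10, DK = 8, EK = 6, by the inverse law of cosines:
  cos(∠EDK) = (DE² + DK² - EK²) / (2·DE·DK)
  ∠EDK = 36.87°

Step 5: From ED = 10, EK = 6, DK = 8, by the inverse law of cosines:
  cos(∠DEK) = (ED² + EK² - DK²) / (2·ED·EK)
  ∠DEK = 53.13°

Step 6: From KA = 10, KL = 20.29, AL = 11, by the inverse law of cosines:
  cos(∠AKL) = (KA² + KL² - AL²) / (2·KA·KL)
  ∠AKL = 15.73°

Step 7: From DA = 7.13, DK = 8, AK = 10, by the inverse law of cosines:
  cos(∠ADK) = (DA² + DK² - AK²) / (2·DA·DK)
  ∠ADK = 82.52°

Step 8: From AD = 7.13, AK = 10, DK = 8, by the inverse law of cosines:
  cos(∠DAK) = (AD² + AK² - DK²) / (2·AD·AK)
  ∠DAK = 52.48°

Step 9: From LA = 11, LK = 20.29, AK = 10, by the inverse law of cosines:
  cos(∠ALK) = (LA² + LK² - AK²) / (2·LA·LK)
  ∠ALK = 14.27°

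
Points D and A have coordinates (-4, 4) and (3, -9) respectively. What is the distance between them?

d = sqrt((3 - -4)^2 + (-9 - 4)^2)
d = sqrt(7^2 + -13^2)
d = sqrt(49 + 169)
d = sqrt(218)

sqrt(218)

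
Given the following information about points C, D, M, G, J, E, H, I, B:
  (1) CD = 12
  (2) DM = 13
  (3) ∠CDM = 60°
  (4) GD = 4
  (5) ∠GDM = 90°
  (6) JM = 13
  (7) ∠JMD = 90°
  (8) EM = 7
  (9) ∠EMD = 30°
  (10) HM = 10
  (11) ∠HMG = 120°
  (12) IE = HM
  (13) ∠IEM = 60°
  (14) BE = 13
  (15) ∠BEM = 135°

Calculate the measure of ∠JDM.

Step 1: By the law of cosines on triangle DMJ: DJ² = 13² + 13² − 2·13·13·cos(90°) = 338, so DJ = 13·√2.
Step 2: By the inverse law of cosines on triangle JDM: cos(∠JDM) = ((13·√2)² + 13² − 13²) / (2·13·√2·13) = 338/478 = 0.7071, so ∠JDM = 45°.

Therefore, the measure of angle ∠JDM = 45°.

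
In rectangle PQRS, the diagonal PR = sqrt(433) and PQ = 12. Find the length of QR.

b = sqrt(d^2 - a^2) = sqrt(433 - 144) = sqrt(289) = 17

17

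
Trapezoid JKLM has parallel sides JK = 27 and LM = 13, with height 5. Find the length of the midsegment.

midsegment = (27 + 13) / 2 = 40 / 2 = 20

20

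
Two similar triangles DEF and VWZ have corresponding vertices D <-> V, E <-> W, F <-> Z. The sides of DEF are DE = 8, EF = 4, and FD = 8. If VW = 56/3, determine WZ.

Similar triangles have proportional sides. Setting up the proportion:
VW / DE = WZ / EF
56/3 / 8 = WZ / 4
WZ = 4 * 56/3 / 8 = 28/3.

28/3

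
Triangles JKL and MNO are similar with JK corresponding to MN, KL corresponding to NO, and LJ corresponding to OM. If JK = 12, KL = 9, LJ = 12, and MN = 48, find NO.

k = 48/12 = 4. NO = 4 * 9 = 36.

36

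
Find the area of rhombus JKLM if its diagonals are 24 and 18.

Area = (24 * 18) / 2 = 432 / 2 = 216

216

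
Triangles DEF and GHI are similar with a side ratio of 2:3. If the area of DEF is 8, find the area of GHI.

The ratio of areas of similar triangles = (side ratio)^2.
Side ratio = 2:3, so area ratio = 4:9.
Area of GHI / Area of DEF = 9/4
Area of GHI = 8 * 9/4 = 18

18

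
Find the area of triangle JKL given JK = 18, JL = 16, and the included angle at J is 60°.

When two sides and the included angle are known, the area formula is (1/2)ab sin(C).
The height from one side to the opposite vertex is 16 sin(60°) = 8*sqrt(3).
Area = (1/2) * 18 * 8*sqrt(3) = 72*sqrt(3).

72*sqrt(3)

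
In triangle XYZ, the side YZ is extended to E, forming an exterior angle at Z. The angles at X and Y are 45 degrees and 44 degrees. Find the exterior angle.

By the exterior angle theorem, an exterior angle of a triangle equals the sum of the two remote interior angles.
Exterior angle = angle X + angle Y
Exterior angle = 45 + 44 = 89 degrees

89 degrees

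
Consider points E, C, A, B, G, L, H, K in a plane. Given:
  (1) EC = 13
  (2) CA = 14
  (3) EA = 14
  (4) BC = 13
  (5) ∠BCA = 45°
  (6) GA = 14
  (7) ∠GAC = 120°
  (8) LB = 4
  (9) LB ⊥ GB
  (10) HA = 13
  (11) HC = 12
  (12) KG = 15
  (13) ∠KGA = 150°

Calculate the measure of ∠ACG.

Step 1: By the law of cosines on triangle CAG: CG² = 14² + 14² − 2·14·14·cos(120°) = 588, so CG = 14·√3.
Step 2: By the inverse law of cosines on triangle ACG: cos(∠ACG) = (14² + (14·√3)² − 14²) / (2·14·14·√3) = 588/678.96 = 0.866, so ∠ACG = 30°.

Therefore, the measure of angle ∠ACG = 30°.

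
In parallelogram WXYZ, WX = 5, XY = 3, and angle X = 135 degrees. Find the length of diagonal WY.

Law of cosines: d^2 = 5^2 + 3^2 - 2(5)(3)cos(135°) = 15*sqrt(2) + 34, so d = sqrt(15*sqrt(2) + 34).

sqrt(15*sqrt(2) + 34)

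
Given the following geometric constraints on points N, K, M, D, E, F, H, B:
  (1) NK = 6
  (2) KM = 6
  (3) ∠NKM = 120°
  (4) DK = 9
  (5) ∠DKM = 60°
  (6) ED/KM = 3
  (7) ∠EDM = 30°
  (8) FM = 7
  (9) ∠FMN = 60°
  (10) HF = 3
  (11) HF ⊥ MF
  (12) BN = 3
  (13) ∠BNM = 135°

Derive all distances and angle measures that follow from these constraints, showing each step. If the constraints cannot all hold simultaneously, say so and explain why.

The constraints are consistent.

From the given relations:
  ED = 3·KM = 3·6 = 18

Step 1: From NK = 6, KM = 6, and ∠NKM = 120°, by the law of cosines:
  NM² = NK² + KM² - 2·NK·KM·cos(120°) = 36 + 36 + 36 = 108
  NM = 6·√3

Step 2: From MK = 6, KD = 9, and ∠MKD = 60°, by the law of cosines:
  MD² = MK² + KD² - 2·MK·KD·cos(60°) = 36 + 81 - 54 = 63
  MD = 3·√7

Step 3: From MF = 7, FH = 3, and ∠MFH = 90°, by the law of cosines:
  MH² = MF² + FH² - 2·MF·FH·cos(90°) = 49 + 9 - 0 = 58
  MH = √58

Step 4: From NM = 6·√3, MF = 7, and ∠NMF = 60°, by the law of cosines:
  NF² = NM² + MF² - 2·NM·MF·cos(60°) = 108 + 49 - 72.75 = 84.25
  NF ≈ 9.18

Step 5: From MD = 3·√7, DE = 18, and ∠MDE = 30°, by the law of cosines:
  ME² = MD² + DE² - 2·MD·DE·cos(30°) = 63 + 324 - 247.5 = 139.5
  ME ≈ 11.81

Step 6: From MN = 6·√3, NB = 3, and ∠MNB = 135°, by the law of cosines:
  MB² = MN² + NB² - 2·MN·NB·cos(135°) = 108 + 9 + 44.09 = 161.1
  MB ≈ 12.69

Step 7: From NK = 6, NM = 6·√3, KM = 6, by the inverse law of cosines:
  cos(∠KNM) = (NK² + NM² - KM²) / (2·NK·NM)
  ∠KNM = 30°

Step 8: From MD = 3·√7, MK = 6, DK = 9, by the inverse law of cosines:
  cos(∠DMK) = (MD² + MK² - DK²) / (2·MD·MK)
  ∠DMK = 79.11°

Step 9: From MF = 7, MH = √58, FH = 3, by the inverse law of cosines:
  cos(∠FMH) = (MF² + MH² - FH²) / (2·MF·MH)
  ∠FMH = 23.2°

Step 10: From MK = 6, MN = 6·√3, KN = 6, by the inverse law of cosines:
  cos(∠KMN) = (MK² + MN² - KN²) / (2·MK·MN)
  ∠KMN = 30°

Step 11: From DK = 9, DM = 3·√7, KM = 6, by the inverse law of cosines:
  cos(∠KDM) = (DK² + DM² - KM²) / (2·DK·DM)
  ∠KDM = 40.89°

Step 12: From HF = 3, HM = √58, FM = 7, by the inverse law of cosines:
  cos(∠FHM) = (HF² + HM² - FM²) / (2·HF·HM)
  ∠FHM = 66.8°

Step 13: From NF = 9.18, NM = 6·√3, FM = 7, by the inverse law of cosines:
  cos(∠FNM) = (NF² + NM² - FM²) / (2·NF·NM)
  ∠FNM = 41.33°

Step 14: From MB = 12.69, MN = 6·√3, BN = 3, by the inverse law of cosines:
  cos(∠BMN) = (MB² + MN² - BN²) / (2·MB·MN)
  ∠BMN = 9.62°

Step 15: From MD = 3·√7, ME = 11.81, DE = 18, by the inverse law of cosines:
  cos(∠DME) = (MD² + ME² - DE²) / (2·MD·ME)
  ∠DME = 130.37°

Step 16: From ED = 18, EM = 11.81, DM = 3·√7, by the inverse law of cosines:
  cos(∠DEM) = (ED² + EM² - DM²) / (2·ED·EM)
  ∠DEM = 19.63°

Step 17: From FM = 7, FN = 9.18, MN = 6·√3, by the inverse law of cosines:
  cos(∠MFN) = (FM² + FN² - MN²) / (2·FM·FN)
  ∠MFN = 78.67°

Step 18: From BM = 12.69, BN = 3, MN = 6·√3, by the inverse law of cosines:
  cos(∠MBN) = (BM² + BN² - MN²) / (2·BM·BN)
  ∠MBN = 35.38°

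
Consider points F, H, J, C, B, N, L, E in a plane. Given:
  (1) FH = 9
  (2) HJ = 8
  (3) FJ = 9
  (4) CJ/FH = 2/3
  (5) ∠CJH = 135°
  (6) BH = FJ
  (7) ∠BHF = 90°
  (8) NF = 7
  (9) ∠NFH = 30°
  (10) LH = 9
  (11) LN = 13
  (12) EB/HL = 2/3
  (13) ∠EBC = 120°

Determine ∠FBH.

From the given relations: BH = FJ = 9.
Step 1: By the law of cosines on triangle BHF: BF² = 9² + 9² − 2·9·9·cos(90°) = 162, so BF = 9·√2.
Step 2: By the inverse law of cosines on triangle FBH: cos(∠FBH) = ((9·√2)² + 9² − 9²) / (2·9·√2·9) = 162/229.1 = 0.7071, so ∠FBH = 45°.

Therefore, the measure of angle ∠FBH = 45°.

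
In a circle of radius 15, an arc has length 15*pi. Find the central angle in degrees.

The full circumference is 2πr = 30*pi.
The arc is 15*pi / 30*pi = 1/2 of the full circle.
So the central angle = 1/2 × 360° = 180°.

180°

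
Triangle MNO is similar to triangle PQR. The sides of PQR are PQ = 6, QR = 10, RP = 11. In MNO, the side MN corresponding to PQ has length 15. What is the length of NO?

Since the triangles are similar, the ratio of corresponding sides is constant.
Scale factor k = MN / PQ = 15 / 6 = 5/2
NO = k * QR = 5/2 * 10 = 25

25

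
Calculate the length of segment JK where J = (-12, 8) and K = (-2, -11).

The horizontal distance is |-2 - -12| = 10 and the vertical distance is |-11 - 8| = 19.
By the Pythagorean theorem, d = sqrt(10^2 + 19^2) = sqrt(461).

sqrt(461)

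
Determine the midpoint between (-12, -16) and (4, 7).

The midpoint is the average of the coordinates:
x: (-12 + 4)/2 = -4
y: (-16 + 7)/2 = -9/2
Midpoint = (-4, -9/2)

(-4, -9/2)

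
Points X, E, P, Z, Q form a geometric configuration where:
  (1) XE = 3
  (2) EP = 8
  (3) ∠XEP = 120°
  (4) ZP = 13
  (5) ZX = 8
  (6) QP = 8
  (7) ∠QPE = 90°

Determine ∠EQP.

Step 1: By the law of cosines on triangle QPE: QE² = 8² + 8² − 2·8·8·cos(90°) = 128, so QE = 8·√2.
Step 2: By the inverse law of cosines on triangle EQP: cos(∠EQP) = ((8·√2)² + 8² − 8²) / (2·8·√2·8) = 128/181.02 = 0.7071, so ∠EQP = 45°.

Therefore, the measure of angle ∠EQP = 45°.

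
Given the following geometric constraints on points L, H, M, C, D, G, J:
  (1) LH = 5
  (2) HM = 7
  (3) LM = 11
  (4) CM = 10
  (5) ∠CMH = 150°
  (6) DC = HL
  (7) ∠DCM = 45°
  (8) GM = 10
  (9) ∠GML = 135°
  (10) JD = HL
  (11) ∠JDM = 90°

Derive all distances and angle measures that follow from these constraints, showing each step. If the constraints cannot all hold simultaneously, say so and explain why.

The constraints are consistent.

From the given relations:
  DC = HL = 5
  JD = HL = 5

Step 1: From LM = 11, MG = 10, and ∠LMG = 135°, by the law of cosines:
  LG² = LM² + MG² - 2·LM·MG·cos(135°) = 121 + 100 + 155.6 = 376.6
  LG ≈ 19.41

Step 2: From HM = 7, MC = 10, and ∠HMC = 150°, by the law of cosines:
  HC² = HM² + MC² - 2·HM·MC·cos(150°) = 49 + 100 + 121.2 = 270.2
  HC ≈ 16.44

Step 3: From MC = 10, CD = 5, and ∠MCD = 45°, by the law of cosines:
  MD² = MC² + CD² - 2·MC·CD·cos(45°) = 100 + 25 - 70.71 = 54.29
  MD ≈ 7.37

Step 4: From LH = 5, LM = 11, HM = 7, by the inverse law of cosines:
  cos(∠HLM) = (LH² + LM² - HM²) / (2·LH·LM)
  ∠HLM = 28.14°

Step 5: From HL = 5, HM = 7, LM = 11, by the inverse law of cosines:
  cos(∠LHM) = (HL² + HM² - LM²) / (2·HL·HM)
  ∠LHM = 132.18°

Step 6: From MH = 7, ML = 11, HL = 5, by the inverse law of cosines:
  cos(∠HML) = (MH² + ML² - HL²) / (2·MH·ML)
  ∠HML = 19.69°

Step 7: From MD = 7.37, DJ = 5, and ∠MDJ = 90°, by the law of cosines:
  MJ² = MD² + DJ² - 2·MD·DJ·cos(90°) = 54.29 + 25 - 0 = 79.29
  MJ ≈ 8.9

Step 8: From LG = 19.41, LM = 11, GM = 10, by the inverse law of cosines:
  cos(∠GLM) = (LG² + LM² - GM²) / (2·LG·LM)
  ∠GLM = 21.37°

Step 9: From HC = 16.44, HM = 7, CM = 10, by the inverse law of cosines:
  cos(∠CHM) = (HC² + HM² - CM²) / (2·HC·HM)
  ∠CHM = 17.71°

Step 10: From MC = 10, MD = 7.37, CD = 5, by the inverse law of cosines:
  cos(∠CMD) = (MC² + MD² - CD²) / (2·MC·MD)
  ∠CMD = 28.68°

Step 11: From CH = 16.44, CM = 10, HM = 7, by the inverse law of cosines:
  cos(∠HCM) = (CH² + CM² - HM²) / (2·CH·CM)
  ∠HCM = 12.29°

Step 12: From DC = 5, DM = 7.37, CM = 10, by the inverse law of cosines:
  cos(∠CDM) = (DC² + DM² - CM²) / (2·DC·DM)
  ∠CDM = 106.32°

Step 13: From GL = 19.41, GM = 10, LM = 11, by the inverse law of cosines:
  cos(∠LGM) = (GL² + GM² - LM²) / (2·GL·GM)
  ∠LGM = 23.63°

Step 14: From MD = 7.37, MJ = 8.9, DJ = 5, by the inverse law of cosines:
  cos(∠DMJ) = (MD² + MJ² - DJ²) / (2·MD·MJ)
  ∠DMJ = 34.16°

Step 15: From JD = 5, JM = 8.9, DM = 7.37, by the inverse law of cosines:
  cos(∠DJM) = (JD² + JM² - DM²) / (2·JD·JM)
  ∠DJM = 55.84°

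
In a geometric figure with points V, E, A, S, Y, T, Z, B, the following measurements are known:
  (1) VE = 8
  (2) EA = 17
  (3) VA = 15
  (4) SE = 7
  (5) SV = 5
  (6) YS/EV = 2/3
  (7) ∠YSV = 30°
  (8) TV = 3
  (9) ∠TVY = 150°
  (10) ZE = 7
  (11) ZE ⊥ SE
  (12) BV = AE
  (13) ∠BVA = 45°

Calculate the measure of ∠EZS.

Step 1: By the law of cosines on triangle ZES: ZS² = 7² + 7² − 2·7·7·cos(90°) = 98, so ZS = 7·√2.
Step 2: By the inverse law of cosines on triangle EZS: cos(∠EZS) = (7² + (7·√2)² − 7²) / (2·7·7·√2) = 98/138.59 = 0.7071, so ∠EZS = 45°.

Therefore, the measure of angle ∠EZS = 45°.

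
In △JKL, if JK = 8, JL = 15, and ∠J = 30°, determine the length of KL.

When two sides and the included angle are known, the law of cosines gives the third side.
c^2 = a^2 + b^2 - 2ab cos(C) generalizes the Pythagorean theorem to non-right triangles.
Here: KL^2 = 64 + 225 - 240*(sqrt(3)/2) = 289 - 120*sqrt(3)
KL = sqrt(289 - 120*sqrt(3))

sqrt(289 - 120*sqrt(3))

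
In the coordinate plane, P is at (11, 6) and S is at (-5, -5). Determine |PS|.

d = sqrt((-5 - 11)^2 + (-5 - 6)^2)
d = sqrt(-16^2 + -11^2)
d = sqrt(256 + 121)
d = sqrt(377)

sqrt(377)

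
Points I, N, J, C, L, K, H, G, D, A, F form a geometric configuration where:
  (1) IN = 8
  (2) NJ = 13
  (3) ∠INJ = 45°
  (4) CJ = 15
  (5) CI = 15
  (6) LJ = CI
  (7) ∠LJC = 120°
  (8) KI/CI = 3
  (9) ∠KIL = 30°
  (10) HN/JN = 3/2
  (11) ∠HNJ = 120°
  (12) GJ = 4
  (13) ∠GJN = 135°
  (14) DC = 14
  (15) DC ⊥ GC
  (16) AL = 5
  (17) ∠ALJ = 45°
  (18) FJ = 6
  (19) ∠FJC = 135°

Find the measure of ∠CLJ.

From the given relations: LJ = CI = 15.
Step 1: By the law of cosines on triangle LJC: LC² = 15² + 15² − 2·15·15·cos(120°) = 675, so LC = 15·√3.
Step 2: By the inverse law of cosines on triangle CLJ: cos(∠CLJ) = ((15·√3)² + 15² − 15²) / (2·15·√3·15) = 675/779.42 = 0.866, so ∠CLJ = 30°.

Therefore, the measure of angle ∠CLJ = 30°.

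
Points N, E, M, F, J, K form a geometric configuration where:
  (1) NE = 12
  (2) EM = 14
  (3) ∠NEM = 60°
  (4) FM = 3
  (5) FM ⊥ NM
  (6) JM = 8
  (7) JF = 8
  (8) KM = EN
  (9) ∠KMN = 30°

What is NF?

Step 1: By the law of cosines on triangle NEM: NM² = 12² + 14² − 2·12·14·cos(60°) = 172, so NM = 2·√43.
Step 2: By the law of cosines on triangle NMF: NF² = (2·√43)² + 3² − 2·2·√43·3·cos(90°) = 181, so NF = √181.

Therefore, the length of NF = √181.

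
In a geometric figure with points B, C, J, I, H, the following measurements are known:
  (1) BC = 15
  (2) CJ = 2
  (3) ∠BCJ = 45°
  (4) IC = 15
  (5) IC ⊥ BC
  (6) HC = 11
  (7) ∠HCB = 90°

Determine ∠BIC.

Step 1: By the law of cosines on triangle ICB: IB² = 15² + 15² − 2·15·15·cos(90°) = 450, so IB = 15·√2.
Step 2: By the inverse law of cosines on triangle BIC: cos(∠BIC) = ((15·√2)² + 15² − 15²) / (2·15·√2·15) = 450/636.4 = 0.7071, so ∠BIC = 45°.

Therefore, the measure of angle ∠BIC = 45°.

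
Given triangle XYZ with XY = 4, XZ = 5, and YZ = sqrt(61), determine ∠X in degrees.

By the inverse law of cosines: cos(X) = (XY² + XZ² - YZ²) / (2 × XY × XZ)
cos(X) = (4² + 5² - (sqrt(61))²) / (2 × 4 × 5)
cos(X) = (16 + 25 - (61)) / 40
cos(X) = -1/2
X = arccos(-1/2) = 120°

120°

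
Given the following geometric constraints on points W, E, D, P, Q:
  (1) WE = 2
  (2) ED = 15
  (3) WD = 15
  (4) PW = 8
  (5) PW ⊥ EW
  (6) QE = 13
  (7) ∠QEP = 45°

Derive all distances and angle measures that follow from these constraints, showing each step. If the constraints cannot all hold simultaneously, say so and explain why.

The constraints are consistent.

Step 1: From EW = 2, WP = 8, and ∠EWP = 90°, by the law of cosines:
  EP² = EW² + WP² - 2·EW·WP·cos(90°) = 4 + 64 - 0 = 68
  EP = 2·√17

Step 2: From WD = 15, WE = 2, DE = 15, by the inverse law of cosines:
  cos(∠DWE) = (WD² + WE² - DE²) / (2·WD·WE)
  ∠DWE = 86.18°

Step 3: From ED = 15, EW = 2, DW = 15, by the inverse law of cosines:
  cos(∠DEW) = (ED² + EW² - DW²) / (2·ED·EW)
  ∠DEW = 86.18°

Step 4: From DE = 15, DW = 15, EW = 2, by the inverse law of cosines:
  cos(∠EDW) = (DE² + DW² - EW²) / (2·DE·DW)
  ∠EDW = 7.65°

Step 5: From PE = 2·√17, EQ = 13, and ∠PEQ = 45°, by the law of cosines:
  PQ² = PE² + EQ² - 2·PE·EQ·cos(45°) = 68 + 169 - 151.6 = 85.4
  PQ ≈ 9.24

Step 6: From EP = 2·√17, EW = 2, PW = 8, by the inverse law of cosines:
  cos(∠PEW) = (EP² + EW² - PW²) / (2·EP·EW)
  ∠PEW = 75.96°

Step 7: From PE = 2·√17, PW = 8, EW = 2, by the inverse law of cosines:
  cos(∠EPW) = (PE² + PW² - EW²) / (2·PE·PW)
  ∠EPW = 14.04°

Step 8: From PE = 2·√17, PQ = 9.24, EQ = 13, by the inverse law of cosines:
  cos(∠EPQ) = (PE² + PQ² - EQ²) / (2·PE·PQ)
  ∠EPQ = 95.88°

Step 9: From QE = 13, QP = 9.24, EP = 2·√17, by the inverse law of cosines:
  cos(∠EQP) = (QE² + QP² - EP²) / (2·QE·QP)
  ∠EQP = 39.12°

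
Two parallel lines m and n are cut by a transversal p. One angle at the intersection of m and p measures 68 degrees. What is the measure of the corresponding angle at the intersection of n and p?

When a transversal crosses parallel lines, angles in the same position at each intersection are called corresponding angles.
These are always equal, so the answer is 68 degrees.

68 degrees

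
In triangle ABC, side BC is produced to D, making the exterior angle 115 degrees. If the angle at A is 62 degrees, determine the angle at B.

By the exterior angle theorem: exterior angle = sum of remote interior angles.
115 = 62 + angle B
angle B = 115 - 62 = 53 degrees

53 degrees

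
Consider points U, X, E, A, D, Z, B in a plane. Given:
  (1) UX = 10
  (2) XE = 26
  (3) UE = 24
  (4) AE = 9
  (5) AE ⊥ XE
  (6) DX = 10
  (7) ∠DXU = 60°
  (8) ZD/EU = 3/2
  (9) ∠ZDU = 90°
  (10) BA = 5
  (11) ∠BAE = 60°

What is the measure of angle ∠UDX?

Step 1: By the law of cosines on triangle DXU: DU² = 10² + 10² − 2·10·10·cos(60°) = 100, so DU = 10.
Step 2: By the inverse law of cosines on triangle UDX: cos(∠UDX) = (10² + 10² − 10²) / (2·10·10) = 100/200 = 0.5, so ∠UDX = 60°.

Therefore, the measure of angle ∠UDX = 60°.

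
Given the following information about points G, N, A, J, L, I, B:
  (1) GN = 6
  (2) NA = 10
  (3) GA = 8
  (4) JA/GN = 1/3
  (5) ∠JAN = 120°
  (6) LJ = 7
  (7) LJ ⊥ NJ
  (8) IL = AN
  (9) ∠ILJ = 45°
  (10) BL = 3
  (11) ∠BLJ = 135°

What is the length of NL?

From the given relations: JA = 1/3·GN = 1/3·6 = 2.
Step 1: By the law of cosines on triangle JAN: JN² = 2² + 10² − 2·2·10·cos(120°) = 124, so JN = 2·√31.
Step 2: By the law of cosines on triangle NJL: NL² = (2·√31)² + 7² − 2·2·√31·7·cos(90°) = 173, so NL = √173.

Therefore, the length of NL = √173.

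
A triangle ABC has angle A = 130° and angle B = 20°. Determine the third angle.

angle C = 180 - 130 - 20 = 30 degrees.

30 degrees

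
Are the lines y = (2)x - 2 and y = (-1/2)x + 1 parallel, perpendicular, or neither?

Slope of line 1: m1 = 2
Slope of line 2: m2 = -1/2
m1 * m2 = (2) * (-1/2) = -1 = -1, so the lines are perpendicular.

Perpendicular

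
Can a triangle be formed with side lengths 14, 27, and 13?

Check the triangle inequality: 14 + 13 = 27 ≤ 27.
Since the sum of two sides does not exceed the third, no triangle can be formed.

No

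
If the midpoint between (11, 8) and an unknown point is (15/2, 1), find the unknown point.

Using the midpoint formula: M = ((x1 + x2)/2, (y1 + y2)/2)
We know M = (15/2, 1) and P = (11, 8)
For x: 15/2 = (11 + x2)/2, so x2 = 2*15/2 - 11 = 4
For y: 1 = (8 + y2)/2, so y2 = 2*1 - 8 = -6
S = (4, -6)

(4, -6)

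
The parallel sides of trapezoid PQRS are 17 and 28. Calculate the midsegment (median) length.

midsegment = (17 + 28) / 2 = 45 / 2 = 45/2

45/2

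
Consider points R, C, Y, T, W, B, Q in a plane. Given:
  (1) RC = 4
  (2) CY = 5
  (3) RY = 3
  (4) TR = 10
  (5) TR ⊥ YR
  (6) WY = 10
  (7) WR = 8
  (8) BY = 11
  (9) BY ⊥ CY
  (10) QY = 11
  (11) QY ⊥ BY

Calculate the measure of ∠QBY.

Step 1: By the law of cosines on triangle BYQ: BQ² = 11² + 11² − 2·11·11·cos(90°) = 242, so BQ = 11·√2.
Step 2: By the inverse law of cosines on triangle QBY: cos(∠QBY) = ((11·√2)² + 11² − 11²) / (2·11·√2·11) = 242/342.24 = 0.7071, so ∠QBY = 45°.

Therefore, the measure of angle ∠QBY = 45°.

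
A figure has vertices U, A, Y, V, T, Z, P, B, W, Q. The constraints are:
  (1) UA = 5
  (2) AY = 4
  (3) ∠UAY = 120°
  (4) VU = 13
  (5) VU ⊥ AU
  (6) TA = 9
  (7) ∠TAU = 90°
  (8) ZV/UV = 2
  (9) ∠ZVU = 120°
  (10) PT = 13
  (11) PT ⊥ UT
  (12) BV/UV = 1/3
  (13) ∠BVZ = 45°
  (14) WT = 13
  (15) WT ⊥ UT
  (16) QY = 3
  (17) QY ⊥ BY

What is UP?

Step 1: By the law of cosines on triangle UAT: UT² = 5² + 9² − 2·5·9·cos(90°) = 106, so UT = √106.
Step 2: By the law of cosines on triangle UTP: UP² = √106² + 13² − 2·√106·13·cos(90°) = 275, so UP = 5·√11.

Therefore, the length of UP = 5·√11.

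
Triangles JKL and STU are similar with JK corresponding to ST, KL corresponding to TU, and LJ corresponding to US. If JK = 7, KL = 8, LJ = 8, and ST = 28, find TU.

Similar triangles have proportional sides. Setting up the proportion:
ST / JK = TU / KL
28 / 7 = TU / 8
TU = 8 * 28 / 7 = 32.

32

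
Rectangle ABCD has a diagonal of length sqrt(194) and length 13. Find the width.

Using the Pythagorean theorem: d^2 = a^2 + b^2
b^2 = d^2 - a^2
b^2 = 194 - 169
b^2 = 25
b = sqrt(25) = 5

5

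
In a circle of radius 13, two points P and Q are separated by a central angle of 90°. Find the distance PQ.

Drop a perpendicular from the center to the chord, bisecting both the chord and the central angle.
Each half-chord = r sin(θ/2) = 13 sin(45°).
The full chord = 2 × 13 × sin(45°) = 13*sqrt(2).

13*sqrt(2)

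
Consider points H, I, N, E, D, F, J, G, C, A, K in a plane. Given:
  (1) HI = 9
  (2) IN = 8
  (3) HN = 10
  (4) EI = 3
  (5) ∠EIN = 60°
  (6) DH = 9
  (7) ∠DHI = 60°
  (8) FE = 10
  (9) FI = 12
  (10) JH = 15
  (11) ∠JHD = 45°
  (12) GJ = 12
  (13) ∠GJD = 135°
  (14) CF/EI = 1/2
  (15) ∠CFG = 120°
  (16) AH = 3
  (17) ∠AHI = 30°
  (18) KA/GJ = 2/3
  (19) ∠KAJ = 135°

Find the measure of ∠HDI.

Step 1: By the law of cosines on triangle DHI: DI² = 9² + 9² − 2·9·9·cos(60°) = 81, so DI = 9.
Step 2: By the inverse law of cosines on triangle HDI: cos(∠HDI) = (9² + 9² − 9²) / (2·9·9) = 81/162 = 0.5, so ∠HDI = 60°.

Therefore, the measure of angle ∠HDI = 60°.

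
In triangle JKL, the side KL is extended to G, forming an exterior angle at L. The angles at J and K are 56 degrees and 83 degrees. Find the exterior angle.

By the exterior angle theorem, an exterior angle of a triangle equals the sum of the two remote interior angles.
Exterior angle = angle J + angle K
Exterior angle = 56 + 83 = 139 degrees

139 degrees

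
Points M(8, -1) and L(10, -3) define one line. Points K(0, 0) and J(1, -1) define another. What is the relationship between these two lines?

Slope of line 1: m1 = (-3 - -1)/(10 - 8) = -2/2 = -1
Slope of line 2: m2 = (-1 - 0)/(1 - 0) = -1/1 = -1
Two lines are parallel if and only if they have equal slopes (or both are vertical).
Here m1 = m2 = -1, confirming the lines are parallel.

Parallel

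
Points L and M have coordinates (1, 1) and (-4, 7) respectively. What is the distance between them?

d = sqrt((-5)^2 + (6)^2) = sqrt(61)

sqrt(61)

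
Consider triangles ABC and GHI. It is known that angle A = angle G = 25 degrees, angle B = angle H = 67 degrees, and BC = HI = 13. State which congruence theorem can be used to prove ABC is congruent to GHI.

The given information provides:
angle A = angle G = 25 degrees, angle B = angle H = 67 degrees, and BC = HI = 13
This matches the AAS congruence theorem.
Two pairs of corresponding angles and a non-included side are equal (Angle-Angle-Side).

AAS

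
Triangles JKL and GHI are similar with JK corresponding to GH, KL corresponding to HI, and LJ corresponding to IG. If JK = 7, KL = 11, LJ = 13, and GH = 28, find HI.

k = 28/7 = 4. HI = 4 * 11 = 44.

44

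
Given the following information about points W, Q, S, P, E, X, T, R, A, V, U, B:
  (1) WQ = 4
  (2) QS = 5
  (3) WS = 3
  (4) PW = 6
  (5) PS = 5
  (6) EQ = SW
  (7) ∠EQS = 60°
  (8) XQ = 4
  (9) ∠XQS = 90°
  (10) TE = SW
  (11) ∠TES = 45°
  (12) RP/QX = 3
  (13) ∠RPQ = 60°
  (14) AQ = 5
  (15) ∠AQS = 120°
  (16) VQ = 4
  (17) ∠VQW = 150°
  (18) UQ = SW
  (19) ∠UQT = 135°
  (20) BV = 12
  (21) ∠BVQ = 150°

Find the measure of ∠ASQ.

Step 1: By the law of cosines on triangle SQA: SA² = 5² + 5² − 2·5·5·cos(120°) = 75, so SA = 5·√3.
Step 2: By the inverse law of cosines on triangle ASQ: cos(∠ASQ) = ((5·√3)² + 5² − 5²) / (2·5·√3·5) = 75/86.6 = 0.866, so ∠ASQ = 30°.

Therefore, the measure of angle ∠ASQ = 30°.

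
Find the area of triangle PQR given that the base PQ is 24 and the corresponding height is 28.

Area = (1/2) * base * height
Area = (1/2) * 24 * 28
Area = 336

336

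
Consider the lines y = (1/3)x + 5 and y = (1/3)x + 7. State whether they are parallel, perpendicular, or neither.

Slope of line 1: m1 = 1/3
Slope of line 2: m2 = 1/3
Two lines are parallel if and only if they have equal slopes (or both are vertical).
Here m1 = m2 = 1/3, confirming the lines are parallel.

Parallel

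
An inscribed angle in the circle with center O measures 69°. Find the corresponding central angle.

By the inscribed angle theorem, the central angle is twice the inscribed angle.
Central angle = 2 × 69° = 138°

138°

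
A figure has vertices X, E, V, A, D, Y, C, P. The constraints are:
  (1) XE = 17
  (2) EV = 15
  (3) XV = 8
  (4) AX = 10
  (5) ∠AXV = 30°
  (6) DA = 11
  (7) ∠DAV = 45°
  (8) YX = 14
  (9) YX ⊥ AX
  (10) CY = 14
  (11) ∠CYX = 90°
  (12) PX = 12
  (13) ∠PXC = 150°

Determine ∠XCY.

Step 1: By the law of cosines on triangle CYX: CX² = 14² + 14² − 2·14·14·cos(90°) = 392, so CX = 14·√2.
Step 2: By the inverse law of cosines on triangle XCY: cos(∠XCY) = ((14·√2)² + 14² − 14²) / (2·14·√2·14) = 392/554.37 = 0.7071, so ∠XCY = 45°.

Therefore, the measure of angle ∠XCY = 45°.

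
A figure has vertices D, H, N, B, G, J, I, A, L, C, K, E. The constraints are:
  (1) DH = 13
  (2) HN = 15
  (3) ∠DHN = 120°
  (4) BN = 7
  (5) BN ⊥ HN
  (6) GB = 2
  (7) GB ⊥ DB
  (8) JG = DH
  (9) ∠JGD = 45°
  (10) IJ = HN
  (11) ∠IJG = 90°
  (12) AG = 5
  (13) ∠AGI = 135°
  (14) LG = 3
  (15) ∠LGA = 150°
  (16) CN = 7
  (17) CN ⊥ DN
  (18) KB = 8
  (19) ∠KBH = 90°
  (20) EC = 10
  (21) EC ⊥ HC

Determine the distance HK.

Step 1: By the law of cosines on triangle BNH: BH² = 7² + 15² − 2·7·15·cos(90°) = 274, so BH ≈ 16.55.
Step 2: By the law of cosines on triangle HBK: HK² = 16.55² + 8² − 2·16.55·8·cos(90°) = 338, so HK = 13·√2.

Therefore, the length of HK = 13·√2.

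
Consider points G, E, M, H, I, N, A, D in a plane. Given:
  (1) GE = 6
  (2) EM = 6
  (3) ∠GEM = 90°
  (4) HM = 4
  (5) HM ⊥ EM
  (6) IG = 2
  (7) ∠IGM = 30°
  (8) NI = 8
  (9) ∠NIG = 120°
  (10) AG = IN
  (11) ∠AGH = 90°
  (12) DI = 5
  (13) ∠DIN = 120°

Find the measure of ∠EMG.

Step 1: By the law of cosines on triangle MEG: MG² = 6² + 6² − 2·6·6·cos(90°) = 72, so MG = 6·√2.
Step 2: By the inverse law of cosines on triangle EMG: cos(∠EMG) = (6² + (6·√2)² − 6²) / (2·6·6·√2) = 72/101.82 = 0.7071, so ∠EMG = 45°.

Therefore, the measure of angle ∠EMG = 45°.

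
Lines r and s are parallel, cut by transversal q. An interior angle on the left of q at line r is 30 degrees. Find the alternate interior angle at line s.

Alternate interior angles are equal: 30 degrees.

30 degrees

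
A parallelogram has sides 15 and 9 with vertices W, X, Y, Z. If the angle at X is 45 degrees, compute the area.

The area of a parallelogram equals the product of two adjacent sides times the sine of the included angle.
This is because the height equals 9 * sin(45°) = 9*sqrt(2)/2.
Area = 15 * 9*sqrt(2)/2 = 135*sqrt(2)/2

135*sqrt(2)/2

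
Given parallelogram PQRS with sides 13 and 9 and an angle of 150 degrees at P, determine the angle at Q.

Consecutive angles are supplementary: angle Q = 180 - 150 = 30 degrees.

30 degrees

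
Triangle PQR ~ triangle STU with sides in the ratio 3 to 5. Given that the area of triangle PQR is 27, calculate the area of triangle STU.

Area ratio = (3/5)^2 = 9/25. Area of STU = 27 * 25/9 = 75.

75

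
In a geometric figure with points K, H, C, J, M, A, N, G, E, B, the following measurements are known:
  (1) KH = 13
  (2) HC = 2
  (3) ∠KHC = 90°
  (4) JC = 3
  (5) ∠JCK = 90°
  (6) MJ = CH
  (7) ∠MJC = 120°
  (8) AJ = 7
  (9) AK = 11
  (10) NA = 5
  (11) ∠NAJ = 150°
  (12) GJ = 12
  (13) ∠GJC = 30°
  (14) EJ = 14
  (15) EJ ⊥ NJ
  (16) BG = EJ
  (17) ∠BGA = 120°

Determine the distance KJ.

Step 1: By the law of cosines on triangle CHK: CK² = 2² + 13² − 2·2·13·cos(90°) = 173, so CK = √173.
Step 2: By the law of cosines on triangle KCJ: KJ² = √173² + 3² − 2·√173·3·cos(90°) = 182, so KJ = √182.

Therefore, the length of KJ = √182.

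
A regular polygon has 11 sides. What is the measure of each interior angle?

Each interior angle of a regular n-gon is (n - 2) * 180 / n.
For n = 11: (11 - 2) * 180 / 11 = 1620/11 = 1620/11 degrees.

1620/11 degrees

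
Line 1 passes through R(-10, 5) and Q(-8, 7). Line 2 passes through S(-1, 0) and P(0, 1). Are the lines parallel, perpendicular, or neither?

Slope of line 1: m1 = (7 - 5)/(-8 - -10) = 2/2 = 1
Slope of line 2: m2 = (1 - 0)/(0 - -1) = 1/1 = 1
m1 = m2, so the lines are parallel.

Parallel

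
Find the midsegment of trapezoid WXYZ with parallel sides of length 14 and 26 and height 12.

midsegment = (14 + 26) / 2 = 40 / 2 = 20

20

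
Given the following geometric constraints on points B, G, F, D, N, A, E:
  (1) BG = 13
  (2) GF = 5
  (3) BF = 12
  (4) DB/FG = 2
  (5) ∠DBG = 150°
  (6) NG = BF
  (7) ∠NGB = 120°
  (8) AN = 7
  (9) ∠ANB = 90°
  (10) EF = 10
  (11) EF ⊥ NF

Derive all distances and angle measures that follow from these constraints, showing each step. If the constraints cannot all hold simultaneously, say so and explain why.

The constraints are consistent.

From the given relations:
  DB = 2·FG = 2·5 = 10
  NG = BF = 12

Step 1: From BG = 13, GN = 12, and ∠BGN = 120°, by the law of cosines:
  BN² = BG² + GN² - 2·BG·GN·cos(120°) = 169 + 144 + 156 = 469
  BN ≈ 21.66

Step 2: From GB = 13, BD = 10, and ∠GBD = 150°, by the law of cosines:
  GD² = GB² + BD² - 2·GB·BD·cos(150°) = 169 + 100 + 225.2 = 494.2
  GD ≈ 22.23

Step 3: From BF = 12, BG = 13, FG = 5, by the inverse law of cosines:
  cos(∠FBG) = (BF² + BG² - FG²) / (2·BF·BG)
  ∠FBG = 22.62°

Step 4: From GB = 13, GF = 5, BF = 12, by the inverse law of cosines:
  cos(∠BGF) = (GB² + GF² - BF²) / (2·GB·GF)
  ∠BGF = 67.38°

Step 5: From FB = 12, FG = 5, BG = 13, by the inverse law of cosines:
  cos(∠BFG) = (FB² + FG² - BG²) / (2·FB·FG)
  ∠BFG = 90°

Step 6: From BN = 21.66, NA = 7, and ∠BNA = 90°, by the law of cosines:
  BA² = BN² + NA² - 2·BN·NA·cos(90°) = 469 + 49 - 0 = 518
  BA ≈ 22.76

Step 7: From BG = 13, BN = 21.66, GN = 12, by the inverse law of cosines:
  cos(∠GBN) = (BG² + BN² - GN²) / (2·BG·BN)
  ∠GBN = 28.68°

Step 8: From GB = 13, GD = 22.23, BD = 10, by the inverse law of cosines:
  cos(∠BGD) = (GB² + GD² - BD²) / (2·GB·GD)
  ∠BGD = 13°

Step 9: From DB = 10, DG = 22.23, BG = 13, by the inverse law of cosines:
  cos(∠BDG) = (DB² + DG² - BG²) / (2·DB·DG)
  ∠BDG = 17°

Step 10: From NB = 21.66, NG = 12, BG = 13, by the inverse law of cosines:
  cos(∠BNG) = (NB² + NG² - BG²) / (2·NB·NG)
  ∠BNG = 31.32°

Step 11: From BA = 22.76, BN = 21.66, AN = 7, by the inverse law of cosines:
  cos(∠ABN) = (BA² + BN² - AN²) / (2·BA·BN)
  ∠ABN = 17.91°

Step 12: From AB = 22.76, AN = 7, BN = 21.66, by the inverse law of cosines:
  cos(∠BAN) = (AB² + AN² - BN²) / (2·AB·AN)
  ∠BAN = 72.09°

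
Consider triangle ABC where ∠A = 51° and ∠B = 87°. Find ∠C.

angle C = 180 - 51 - 87 = 42 degrees.

42 degrees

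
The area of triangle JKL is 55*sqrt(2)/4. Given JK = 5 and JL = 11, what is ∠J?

From the SAS area formula Area = (1/2)ab sin(C), rearranging gives sin(C) = 2*Area/(ab).
sin(C) = 2 * 55*sqrt(2)/4 / (55) = sqrt(2)/2.
Therefore C = arcsin(sqrt(2)/2) = 45°.
Since sin(180° - C) = sin(C), the obtuse angle 135° gives the same area, so C = 45° or C = 135°.

45° or 135°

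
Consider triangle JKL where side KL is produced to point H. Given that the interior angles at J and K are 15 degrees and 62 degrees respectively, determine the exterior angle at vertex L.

The interior angle at L is 180 - 15 - 62 = 103 degrees.
The exterior angle and interior angle at L are supplementary:
Exterior angle = 180 - 103 = 77 degrees.

77 degrees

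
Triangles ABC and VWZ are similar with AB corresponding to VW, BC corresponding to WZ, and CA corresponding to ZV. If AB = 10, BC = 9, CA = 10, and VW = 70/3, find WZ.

Since the triangles are similar, the ratio of corresponding sides is constant.
Scale factor k = VW / AB = 70/3 / 10 = 7/3
WZ = k * BC = 7/3 * 9 = 21

21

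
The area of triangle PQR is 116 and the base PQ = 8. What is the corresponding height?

Area = (1/2) * base * height
height = 2 * Area / base
height = 2 * 116 / 8
height = 232 / 8
height = 29

29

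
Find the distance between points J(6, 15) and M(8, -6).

d = sqrt((8 - 6)^2 + (-6 - 15)^2)
d = sqrt(2^2 + -21^2)
d = sqrt(4 + 441)
d = sqrt(445)

sqrt(445)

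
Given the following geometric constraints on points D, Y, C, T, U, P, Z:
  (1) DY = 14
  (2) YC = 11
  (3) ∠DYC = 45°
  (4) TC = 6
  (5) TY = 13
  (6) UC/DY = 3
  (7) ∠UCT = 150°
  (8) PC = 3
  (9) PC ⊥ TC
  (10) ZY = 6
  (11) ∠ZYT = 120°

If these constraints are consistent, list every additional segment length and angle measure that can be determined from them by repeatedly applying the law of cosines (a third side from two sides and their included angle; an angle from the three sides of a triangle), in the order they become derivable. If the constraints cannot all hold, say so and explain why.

The constraints are consistent. Derivable facts, in order:
After 1 step:
- DC ≈ 9.96
- TP = 3·√5
- TU ≈ 47.29
- TZ ≈ 16.82
- ∠CTY = 57.42°
- ∠CYT = 27.36°
- ∠TCY = 95.22°
After 2 steps:
- ∠CDY = 51.34°
- ∠CPT = 63.43°
- ∠CTP = 26.57°
- ∠CTU = 26.36°
- ∠CUT = 3.64°
- ∠DCY = 83.66°
- ∠TZY = 42.01°
- ∠YTZ = 17.99°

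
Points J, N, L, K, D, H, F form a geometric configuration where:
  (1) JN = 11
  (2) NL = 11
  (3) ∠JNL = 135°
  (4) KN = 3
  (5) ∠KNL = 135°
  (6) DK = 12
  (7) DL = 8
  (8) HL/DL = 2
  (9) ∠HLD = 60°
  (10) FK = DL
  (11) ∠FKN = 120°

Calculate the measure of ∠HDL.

From the given relations: HL = 2·DL = 2·8 = 16.
Step 1: By the law of cosines on triangle DLH: DH² = 8² + 16² − 2·8·16·cos(60°) = 192, so DH = 8·√3.
Step 2: By the inverse law of cosines on triangle HDL: cos(∠HDL) = ((8·√3)² + 8² − 16²) / (2·8·√3·8) = 0/221.7 = 0, so ∠HDL = 90°.

Therefore, the measure of angle ∠HDL = 90°.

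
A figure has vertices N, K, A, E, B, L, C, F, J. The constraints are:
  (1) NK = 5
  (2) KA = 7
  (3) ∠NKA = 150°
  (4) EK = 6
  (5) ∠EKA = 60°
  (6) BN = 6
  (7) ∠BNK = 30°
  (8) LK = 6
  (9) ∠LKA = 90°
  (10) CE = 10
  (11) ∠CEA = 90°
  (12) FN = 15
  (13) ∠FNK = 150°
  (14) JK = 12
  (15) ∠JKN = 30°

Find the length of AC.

Step 1: By the law of cosines on triangle EKA: EA² = 6² + 7² − 2·6·7·cos(60°) = 43, so EA = √43.
Step 2: By the law of cosines on triangle AEC: AC² = √43² + 10² − 2·√43·10·cos(90°) = 143, so AC = √143.

Therefore, the length of AC = √143.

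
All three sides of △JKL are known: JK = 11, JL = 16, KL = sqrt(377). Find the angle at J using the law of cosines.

By the inverse law of cosines: cos(J) = (JK² + JL² - KL²) / (2 × JK × JL)
cos(J) = (11² + 16² - (sqrt(377))²) / (2 × 11 × 16)
cos(J) = (121 + 256 - (377)) / 352
cos(J) = 0
J = arccos(0) = 90°

90°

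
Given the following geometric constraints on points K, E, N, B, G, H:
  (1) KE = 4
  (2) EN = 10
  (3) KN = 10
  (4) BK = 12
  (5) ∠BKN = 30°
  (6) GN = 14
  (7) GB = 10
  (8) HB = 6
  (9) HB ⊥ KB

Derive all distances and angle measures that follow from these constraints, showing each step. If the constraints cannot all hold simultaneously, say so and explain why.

The constraints are consistent.

Step 1: From KB = 12, BH = 6, and ∠KBH = 90°, by the law of cosines:
  KH² = KB² + BH² - 2·KB·BH·cos(90°) = 144 + 36 - 0 = 180
  KH = 6·√5

Step 2: From NK = 10, KB = 12, and ∠NKB = 30°, by the law of cosines:
  NB² = NK² + KB² - 2·NK·KB·cos(30°) = 100 + 144 - 207.8 = 36.15
  NB ≈ 6.01

Step 3: From KE = 4, KN = 10, EN = 10, by the inverse law of cosines:
  cos(∠EKN) = (KE² + KN² - EN²) / (2·KE·KN)
  ∠EKN = 78.46°

Step 4: From EK = 4, EN = 10, KN = 10, by the inverse law of cosines:
  cos(∠KEN) = (EK² + EN² - KN²) / (2·EK·EN)
  ∠KEN = 78.46°

Step 5: From NE = 10, NK = 10, EK = 4, by the inverse law of cosines:
  cos(∠ENK) = (NE² + NK² - EK²) / (2·NE·NK)
  ∠ENK = 23.07°

Step 6: From KB = 12, KH = 6·√5, BH = 6, by the inverse law of cosines:
  cos(∠BKH) = (KB² + KH² - BH²) / (2·KB·KH)
  ∠BKH = 26.57°

Step 7: From NB = 6.01, NG = 14, BG = 10, by the inverse law of cosines:
  cos(∠BNG) = (NB² + NG² - BG²) / (2·NB·NG)
  ∠BNG = 38.28°

Step 8: From NB = 6.01, NK = 10, BK = 12, by the inverse law of cosines:
  cos(∠BNK) = (NB² + NK² - BK²) / (2·NB·NK)
  ∠BNK = 93.74°

Step 9: From BG = 10, BN = 6.01, GN = 14, by the inverse law of cosines:
  cos(∠GBN) = (BG² + BN² - GN²) / (2·BG·BN)
  ∠GBN = 119.84°

Step 10: From BK = 12, BN = 6.01, KN = 10, by the inverse law of cosines:
  cos(∠KBN) = (BK² + BN² - KN²) / (2·BK·BN)
  ∠KBN = 56.26°

Step 11: From GB = 10, GN = 14, BN = 6.01, by the inverse law of cosines:
  cos(∠BGN) = (GB² + GN² - BN²) / (2·GB·GN)
  ∠BGN = 21.87°

Step 12: From HB = 6, HK = 6·√5, BK = 12, by the inverse law of cosines:
  cos(∠BHK) = (HB² + HK² - BK²) / (2·HB·HK)
  ∠BHK = 63.43°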